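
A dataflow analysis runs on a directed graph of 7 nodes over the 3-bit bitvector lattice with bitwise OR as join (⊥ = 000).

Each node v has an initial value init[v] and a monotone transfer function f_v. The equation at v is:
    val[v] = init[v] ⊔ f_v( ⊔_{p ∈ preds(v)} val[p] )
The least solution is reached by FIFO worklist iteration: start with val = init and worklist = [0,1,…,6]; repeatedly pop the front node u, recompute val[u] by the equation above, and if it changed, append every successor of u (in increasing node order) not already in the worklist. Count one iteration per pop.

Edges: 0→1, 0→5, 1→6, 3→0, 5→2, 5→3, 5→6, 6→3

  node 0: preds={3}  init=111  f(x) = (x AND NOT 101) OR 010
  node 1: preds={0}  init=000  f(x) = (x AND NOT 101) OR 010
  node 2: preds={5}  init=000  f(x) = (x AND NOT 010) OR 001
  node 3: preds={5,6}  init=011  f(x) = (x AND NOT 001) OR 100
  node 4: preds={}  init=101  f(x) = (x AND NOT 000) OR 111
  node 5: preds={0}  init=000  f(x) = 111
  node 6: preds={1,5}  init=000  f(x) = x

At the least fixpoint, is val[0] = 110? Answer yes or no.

Trace (10 dequeues):
  [1] u=0 | in 011 | out 111 | ==
  [2] u=1 | in 111 | out 010 | prev 000 | push {}
  [3] u=2 | in 000 | out 001 | prev 000 | push {}
  [4] u=3 | in 000 | out 111 | prev 011 | push {0}
  [5] u=4 | in 000 | out 111 | prev 101 | push {}
  [6] u=5 | in 111 | out 111 | prev 000 | push {2,3}
  [7] u=6 | in 111 | out 111 | prev 000 | push {}
  [8] u=0 | in 111 | out 111 | ==
  [9] u=2 | in 111 | out 101 | prev 001 | push {}
  [10] u=3 | in 111 | out 111 | ==

Converged values:
  [0] 111
  [1] 010
  [2] 101
  [3] 111
  [4] 111
  [5] 111
  [6] 111

no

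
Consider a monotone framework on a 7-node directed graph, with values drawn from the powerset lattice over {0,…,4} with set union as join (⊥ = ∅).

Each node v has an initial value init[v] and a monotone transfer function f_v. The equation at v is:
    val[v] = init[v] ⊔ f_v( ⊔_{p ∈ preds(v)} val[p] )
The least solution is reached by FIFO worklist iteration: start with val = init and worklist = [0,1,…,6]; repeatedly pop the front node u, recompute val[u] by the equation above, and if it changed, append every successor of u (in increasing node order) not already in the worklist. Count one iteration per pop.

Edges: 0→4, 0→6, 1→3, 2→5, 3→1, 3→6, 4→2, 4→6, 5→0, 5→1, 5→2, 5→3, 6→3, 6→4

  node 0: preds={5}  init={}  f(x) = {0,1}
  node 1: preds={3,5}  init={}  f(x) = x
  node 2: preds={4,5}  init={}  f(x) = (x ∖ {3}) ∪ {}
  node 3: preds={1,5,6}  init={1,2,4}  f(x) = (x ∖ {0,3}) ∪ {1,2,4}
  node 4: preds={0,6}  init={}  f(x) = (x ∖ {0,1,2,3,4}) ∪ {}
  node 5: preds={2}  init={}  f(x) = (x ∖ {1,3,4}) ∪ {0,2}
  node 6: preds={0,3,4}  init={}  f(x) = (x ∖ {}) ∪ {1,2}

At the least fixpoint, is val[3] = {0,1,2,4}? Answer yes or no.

no

Worklist (13 pops):
  #1 pop 0: in={} → {0,1} (was {}); enqueue []
  #2 pop 1: in={1,2,4} → {1,2,4} (was {}); enqueue []
  #3 pop 2: in={} → {} (no change)
  #4 pop 3: in={1,2,4} → {1,2,4} (no change)
  #5 pop 4: in={0,1} → {} (no change)
  #6 pop 5: in={} → {0,2} (was {}); enqueue [0,1,2,3]
  #7 pop 6: in={0,1,2,4} → {0,1,2,4} (was {}); enqueue [4]
  #8 pop 0: in={0,2} → {0,1} (no change)
  #9 pop 1: in={0,1,2,4} → {0,1,2,4} (was {1,2,4}); enqueue []
  #10 pop 2: in={0,2} → {0,2} (was {}); enqueue [5]
  #11 pop 3: in={0,1,2,4} → {1,2,4} (no change)
  #12 pop 4: in={0,1,2,4} → {} (no change)
  #13 pop 5: in={0,2} → {0,2} (no change)

Fixpoint:
  val[0] = {0,1}
  val[1] = {0,1,2,4}
  val[2] = {0,2}
  val[3] = {1,2,4}
  val[4] = {}
  val[5] = {0,2}
  val[6] = {0,1,2,4}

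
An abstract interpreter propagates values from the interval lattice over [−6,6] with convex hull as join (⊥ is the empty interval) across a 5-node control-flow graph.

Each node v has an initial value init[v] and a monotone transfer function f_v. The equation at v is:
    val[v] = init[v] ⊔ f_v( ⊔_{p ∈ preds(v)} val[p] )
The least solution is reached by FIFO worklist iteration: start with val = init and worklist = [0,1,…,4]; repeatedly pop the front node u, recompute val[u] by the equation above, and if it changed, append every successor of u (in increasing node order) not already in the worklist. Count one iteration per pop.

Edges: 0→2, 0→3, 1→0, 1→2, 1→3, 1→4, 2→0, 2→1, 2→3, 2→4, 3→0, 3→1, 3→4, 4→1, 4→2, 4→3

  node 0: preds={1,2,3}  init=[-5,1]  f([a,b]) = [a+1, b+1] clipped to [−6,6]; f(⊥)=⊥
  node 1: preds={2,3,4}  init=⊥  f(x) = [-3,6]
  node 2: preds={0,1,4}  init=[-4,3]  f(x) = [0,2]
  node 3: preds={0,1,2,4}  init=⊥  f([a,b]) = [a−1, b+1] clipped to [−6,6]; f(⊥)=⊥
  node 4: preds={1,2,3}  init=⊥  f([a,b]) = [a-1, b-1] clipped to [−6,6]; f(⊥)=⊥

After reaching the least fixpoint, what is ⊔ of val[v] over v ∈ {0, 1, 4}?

[-6,6]

Iteration log — 9 steps:
  step 1. node 0  ⊔preds=[-4,3]  new=[-5,4]  old=[-5,1]  +wl: 
  step 2. node 1  ⊔preds=[-4,3]  new=[-3,6]  old=⊥  +wl: 0
  step 3. node 2  ⊔preds=[-5,6]  new=[-4,3]  stable
  step 4. node 3  ⊔preds=[-5,6]  new=[-6,6]  old=⊥  +wl: 1
  step 5. node 4  ⊔preds=[-6,6]  new=[-6,5]  old=⊥  +wl: 2,3
  step 6. node 0  ⊔preds=[-6,6]  new=[-5,6]  old=[-5,4]  +wl: 
  step 7. node 1  ⊔preds=[-6,6]  new=[-3,6]  stable
  step 8. node 2  ⊔preds=[-6,6]  new=[-4,3]  stable
  step 9. node 3  ⊔preds=[-6,6]  new=[-6,6]  stable

Least fixpoint reached:
  node 0: [-5,6]
  node 1: [-3,6]
  node 2: [-4,3]
  node 3: [-6,6]
  node 4: [-6,5]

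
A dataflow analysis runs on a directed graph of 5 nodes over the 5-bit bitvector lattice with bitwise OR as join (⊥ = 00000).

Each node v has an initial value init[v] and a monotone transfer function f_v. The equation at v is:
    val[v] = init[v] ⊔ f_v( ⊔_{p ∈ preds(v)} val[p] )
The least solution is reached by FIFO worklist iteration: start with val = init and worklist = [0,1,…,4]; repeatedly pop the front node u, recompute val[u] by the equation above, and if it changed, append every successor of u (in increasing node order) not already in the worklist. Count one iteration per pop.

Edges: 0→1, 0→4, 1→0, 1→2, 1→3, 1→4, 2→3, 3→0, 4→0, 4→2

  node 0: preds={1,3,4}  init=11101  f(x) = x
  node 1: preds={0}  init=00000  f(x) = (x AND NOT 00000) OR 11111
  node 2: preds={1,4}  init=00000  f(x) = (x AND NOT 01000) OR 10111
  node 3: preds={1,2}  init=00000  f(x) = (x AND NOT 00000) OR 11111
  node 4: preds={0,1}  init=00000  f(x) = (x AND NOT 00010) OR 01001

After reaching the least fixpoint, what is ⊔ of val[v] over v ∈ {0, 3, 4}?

Iteration log — 9 steps:
  step 1. node 0  ⊔preds=00000  new=11101  stable
  step 2. node 1  ⊔preds=11101  new=11111  old=00000  +wl: 0
  step 3. node 2  ⊔preds=11111  new=10111  old=00000  +wl: 
  step 4. node 3  ⊔preds=11111  new=11111  old=00000  +wl: 
  step 5. node 4  ⊔preds=11111  new=11101  old=00000  +wl: 2
  step 6. node 0  ⊔preds=11111  new=11111  old=11101  +wl: 1,4
  step 7. node 2  ⊔preds=11111  new=10111  stable
  step 8. node 1  ⊔preds=11111  new=11111  stable
  step 9. node 4  ⊔preds=11111  new=11101  stable

Least fixpoint reached:
  node 0: 11111
  node 1: 11111
  node 2: 10111
  node 3: 11111
  node 4: 11101

11111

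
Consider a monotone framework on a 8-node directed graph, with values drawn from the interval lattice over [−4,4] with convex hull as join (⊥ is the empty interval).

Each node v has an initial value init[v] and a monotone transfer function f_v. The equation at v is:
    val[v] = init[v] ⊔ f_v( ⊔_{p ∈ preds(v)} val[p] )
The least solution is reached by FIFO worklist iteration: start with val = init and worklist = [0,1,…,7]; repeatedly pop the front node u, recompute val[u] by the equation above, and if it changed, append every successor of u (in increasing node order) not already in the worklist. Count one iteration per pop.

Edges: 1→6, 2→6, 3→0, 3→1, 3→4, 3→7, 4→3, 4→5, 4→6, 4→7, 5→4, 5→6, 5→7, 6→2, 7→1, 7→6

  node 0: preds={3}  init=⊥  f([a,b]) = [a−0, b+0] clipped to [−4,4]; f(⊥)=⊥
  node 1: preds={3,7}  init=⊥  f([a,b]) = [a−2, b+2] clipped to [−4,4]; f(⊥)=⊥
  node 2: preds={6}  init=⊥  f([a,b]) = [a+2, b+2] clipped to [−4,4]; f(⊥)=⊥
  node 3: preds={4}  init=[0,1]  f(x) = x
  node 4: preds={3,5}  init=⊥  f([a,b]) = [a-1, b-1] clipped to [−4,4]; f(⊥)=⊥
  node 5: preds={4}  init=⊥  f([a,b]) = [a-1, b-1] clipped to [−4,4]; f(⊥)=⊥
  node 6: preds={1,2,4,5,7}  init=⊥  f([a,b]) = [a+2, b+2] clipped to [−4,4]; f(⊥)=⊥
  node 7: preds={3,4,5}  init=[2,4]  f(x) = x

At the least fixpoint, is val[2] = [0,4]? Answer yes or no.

yes

Trace (30 dequeues):
  [1] u=0 | in [0,1] | out [0,1] | prev ⊥ | push {}
  [2] u=1 | in [0,4] | out [-2,4] | prev ⊥ | push {}
  [3] u=2 | in ⊥ | out ⊥ | ==
  [4] u=3 | in ⊥ | out [0,1] | ==
  [5] u=4 | in [0,1] | out [-1,0] | prev ⊥ | push {3}
  [6] u=5 | in [-1,0] | out [-2,-1] | prev ⊥ | push {4}
  [7] u=6 | in [-2,4] | out [0,4] | prev ⊥ | push {2}
  [8] u=7 | in [-2,1] | out [-2,4] | prev [2,4] | push {1,6}
  [9] u=3 | in [-1,0] | out [-1,1] | prev [0,1] | push {0,7}
  [10] u=4 | in [-2,1] | out [-3,0] | prev [-1,0] | push {3,5}
  [11] u=2 | in [0,4] | out [2,4] | prev ⊥ | push {}
  [12] u=1 | in [-2,4] | out [-4,4] | prev [-2,4] | push {}
  [13] u=6 | in [-4,4] | out [-2,4] | prev [0,4] | push {2}
  [14] u=0 | in [-1,1] | out [-1,1] | prev [0,1] | push {}
  [15] u=7 | in [-3,1] | out [-3,4] | prev [-2,4] | push {1,6}
  [16] u=3 | in [-3,0] | out [-3,1] | prev [-1,1] | push {0,4,7}
  [17] u=5 | in [-3,0] | out [-4,-1] | prev [-2,-1] | push {}
  [18] u=2 | in [-2,4] | out [0,4] | prev [2,4] | push {}
  [19] u=1 | in [-3,4] | out [-4,4] | ==
  [20] u=6 | in [-4,4] | out [-2,4] | ==
  [21] u=0 | in [-3,1] | out [-3,1] | prev [-1,1] | push {}
  [22] u=4 | in [-4,1] | out [-4,0] | prev [-3,0] | push {3,5,6}
  [23] u=7 | in [-4,1] | out [-4,4] | prev [-3,4] | push {1}
  [24] u=3 | in [-4,0] | out [-4,1] | prev [-3,1] | push {0,4,7}
  [25] u=5 | in [-4,0] | out [-4,-1] | ==
  [26] u=6 | in [-4,4] | out [-2,4] | ==
  [27] u=1 | in [-4,4] | out [-4,4] | ==
  [28] u=0 | in [-4,1] | out [-4,1] | prev [-3,1] | push {}
  [29] u=4 | in [-4,1] | out [-4,0] | ==
  [30] u=7 | in [-4,1] | out [-4,4] | ==

Converged values:
  [0] [-4,1]
  [1] [-4,4]
  [2] [0,4]
  [3] [-4,1]
  [4] [-4,0]
  [5] [-4,-1]
  [6] [-2,4]
  [7] [-4,4]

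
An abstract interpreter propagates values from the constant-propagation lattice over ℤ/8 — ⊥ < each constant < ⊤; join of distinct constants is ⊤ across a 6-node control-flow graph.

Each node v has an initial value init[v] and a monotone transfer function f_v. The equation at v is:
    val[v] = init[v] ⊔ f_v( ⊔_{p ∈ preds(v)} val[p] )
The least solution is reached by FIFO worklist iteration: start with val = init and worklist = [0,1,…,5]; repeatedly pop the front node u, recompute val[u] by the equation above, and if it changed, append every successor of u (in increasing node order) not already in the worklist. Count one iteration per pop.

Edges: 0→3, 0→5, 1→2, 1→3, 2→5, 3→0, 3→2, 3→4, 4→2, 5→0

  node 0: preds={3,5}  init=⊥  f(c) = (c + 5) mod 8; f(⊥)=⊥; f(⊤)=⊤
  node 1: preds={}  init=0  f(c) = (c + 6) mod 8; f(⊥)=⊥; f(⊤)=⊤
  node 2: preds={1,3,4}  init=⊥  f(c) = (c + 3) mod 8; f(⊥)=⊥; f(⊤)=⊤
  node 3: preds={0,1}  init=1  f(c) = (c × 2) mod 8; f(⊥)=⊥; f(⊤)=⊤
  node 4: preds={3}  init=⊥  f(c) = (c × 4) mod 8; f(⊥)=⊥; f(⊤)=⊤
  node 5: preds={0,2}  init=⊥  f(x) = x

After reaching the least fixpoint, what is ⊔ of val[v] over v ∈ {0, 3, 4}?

Trace (10 dequeues):
  [1] u=0 | in 1 | out 6 | prev ⊥ | push {}
  [2] u=1 | in ⊥ | out 0 | ==
  [3] u=2 | in ⊤ | out ⊤ | prev ⊥ | push {}
  [4] u=3 | in ⊤ | out ⊤ | prev 1 | push {0,2}
  [5] u=4 | in ⊤ | out ⊤ | prev ⊥ | push {}
  [6] u=5 | in ⊤ | out ⊤ | prev ⊥ | push {}
  [7] u=0 | in ⊤ | out ⊤ | prev 6 | push {3,5}
  [8] u=2 | in ⊤ | out ⊤ | ==
  [9] u=3 | in ⊤ | out ⊤ | ==
  [10] u=5 | in ⊤ | out ⊤ | ==

Converged values:
  [0] ⊤
  [1] 0
  [2] ⊤
  [3] ⊤
  [4] ⊤
  [5] ⊤

⊤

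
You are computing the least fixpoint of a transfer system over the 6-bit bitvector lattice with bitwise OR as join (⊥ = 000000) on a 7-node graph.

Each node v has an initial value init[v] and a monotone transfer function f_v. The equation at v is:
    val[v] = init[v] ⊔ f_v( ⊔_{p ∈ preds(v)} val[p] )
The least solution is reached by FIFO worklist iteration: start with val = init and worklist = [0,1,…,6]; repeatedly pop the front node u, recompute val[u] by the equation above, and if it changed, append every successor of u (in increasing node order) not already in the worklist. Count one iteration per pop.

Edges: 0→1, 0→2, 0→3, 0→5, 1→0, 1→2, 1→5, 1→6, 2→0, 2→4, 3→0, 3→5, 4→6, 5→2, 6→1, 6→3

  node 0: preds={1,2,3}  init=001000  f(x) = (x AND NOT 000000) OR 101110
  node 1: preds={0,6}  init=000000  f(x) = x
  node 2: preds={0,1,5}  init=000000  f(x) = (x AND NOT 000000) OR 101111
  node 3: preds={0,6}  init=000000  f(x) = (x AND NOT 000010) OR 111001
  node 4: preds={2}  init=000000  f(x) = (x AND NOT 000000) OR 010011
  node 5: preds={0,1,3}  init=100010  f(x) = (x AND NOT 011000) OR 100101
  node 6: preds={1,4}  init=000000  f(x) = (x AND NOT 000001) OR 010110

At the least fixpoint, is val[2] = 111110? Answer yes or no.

no

Iteration log — 16 steps:
  step 1. node 0  ⊔preds=000000  new=101110  old=001000  +wl: 
  step 2. node 1  ⊔preds=101110  new=101110  old=000000  +wl: 0
  step 3. node 2  ⊔preds=101110  new=101111  old=000000  +wl: 
  step 4. node 3  ⊔preds=101110  new=111101  old=000000  +wl: 
  step 5. node 4  ⊔preds=101111  new=111111  old=000000  +wl: 
  step 6. node 5  ⊔preds=111111  new=100111  old=100010  +wl: 2
  step 7. node 6  ⊔preds=111111  new=111110  old=000000  +wl: 1,3
  step 8. node 0  ⊔preds=111111  new=111111  old=101110  +wl: 5
  step 9. node 2  ⊔preds=111111  new=111111  old=101111  +wl: 0,4
  step 10. node 1  ⊔preds=111111  new=111111  old=101110  +wl: 2,6
  step 11. node 3  ⊔preds=111111  new=111101  stable
  step 12. node 5  ⊔preds=111111  new=100111  stable
  step 13. node 0  ⊔preds=111111  new=111111  stable
  step 14. node 4  ⊔preds=111111  new=111111  stable
  step 15. node 2  ⊔preds=111111  new=111111  stable
  step 16. node 6  ⊔preds=111111  new=111110  stable

Least fixpoint reached:
  node 0: 111111
  node 1: 111111
  node 2: 111111
  node 3: 111101
  node 4: 111111
  node 5: 100111
  node 6: 111110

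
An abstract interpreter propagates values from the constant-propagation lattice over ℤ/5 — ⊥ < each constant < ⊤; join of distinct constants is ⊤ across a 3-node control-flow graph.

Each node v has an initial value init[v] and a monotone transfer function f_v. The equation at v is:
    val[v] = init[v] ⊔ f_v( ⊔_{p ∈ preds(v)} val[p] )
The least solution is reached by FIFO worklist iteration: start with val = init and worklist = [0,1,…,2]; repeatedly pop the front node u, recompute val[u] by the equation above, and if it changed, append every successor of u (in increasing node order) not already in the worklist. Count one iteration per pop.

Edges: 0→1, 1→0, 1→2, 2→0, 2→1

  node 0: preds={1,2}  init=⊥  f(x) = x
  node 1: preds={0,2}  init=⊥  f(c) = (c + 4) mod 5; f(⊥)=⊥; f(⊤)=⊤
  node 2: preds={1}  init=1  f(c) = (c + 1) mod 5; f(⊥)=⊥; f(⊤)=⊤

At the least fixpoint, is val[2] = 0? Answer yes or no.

Worklist (9 pops):
  #1 pop 0: in=1 → 1 (was ⊥); enqueue []
  #2 pop 1: in=1 → 0 (was ⊥); enqueue [0]
  #3 pop 2: in=0 → 1 (no change)
  #4 pop 0: in=⊤ → ⊤ (was 1); enqueue [1]
  #5 pop 1: in=⊤ → ⊤ (was 0); enqueue [0,2]
  #6 pop 0: in=⊤ → ⊤ (no change)
  #7 pop 2: in=⊤ → ⊤ (was 1); enqueue [0,1]
  #8 pop 0: in=⊤ → ⊤ (no change)
  #9 pop 1: in=⊤ → ⊤ (no change)

Fixpoint:
  val[0] = ⊤
  val[1] = ⊤
  val[2] = ⊤

no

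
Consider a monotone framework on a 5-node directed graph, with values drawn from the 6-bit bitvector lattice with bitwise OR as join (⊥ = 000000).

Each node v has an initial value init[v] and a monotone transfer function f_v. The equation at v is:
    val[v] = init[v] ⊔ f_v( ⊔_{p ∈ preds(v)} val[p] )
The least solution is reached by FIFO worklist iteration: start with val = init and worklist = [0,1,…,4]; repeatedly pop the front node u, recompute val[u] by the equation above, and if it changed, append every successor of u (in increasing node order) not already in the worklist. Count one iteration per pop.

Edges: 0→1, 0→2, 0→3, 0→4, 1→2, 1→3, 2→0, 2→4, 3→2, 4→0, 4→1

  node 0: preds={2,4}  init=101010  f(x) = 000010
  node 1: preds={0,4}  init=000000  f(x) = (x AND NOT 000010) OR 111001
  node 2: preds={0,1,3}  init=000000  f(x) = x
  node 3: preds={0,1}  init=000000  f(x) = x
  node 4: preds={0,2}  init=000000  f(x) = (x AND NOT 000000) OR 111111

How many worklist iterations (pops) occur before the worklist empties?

13

Iteration log — 13 steps:
  step 1. node 0  ⊔preds=000000  new=101010  stable
  step 2. node 1  ⊔preds=101010  new=111001  old=000000  +wl: 
  step 3. node 2  ⊔preds=111011  new=111011  old=000000  +wl: 0
  step 4. node 3  ⊔preds=111011  new=111011  old=000000  +wl: 2
  step 5. node 4  ⊔preds=111011  new=111111  old=000000  +wl: 1
  step 6. node 0  ⊔preds=111111  new=101010  stable
  step 7. node 2  ⊔preds=111011  new=111011  stable
  step 8. node 1  ⊔preds=111111  new=111101  old=111001  +wl: 2,3
  step 9. node 2  ⊔preds=111111  new=111111  old=111011  +wl: 0,4
  step 10. node 3  ⊔preds=111111  new=111111  old=111011  +wl: 2
  step 11. node 0  ⊔preds=111111  new=101010  stable
  step 12. node 4  ⊔preds=111111  new=111111  stable
  step 13. node 2  ⊔preds=111111  new=111111  stable

Least fixpoint reached:
  node 0: 101010
  node 1: 111101
  node 2: 111111
  node 3: 111111
  node 4: 111111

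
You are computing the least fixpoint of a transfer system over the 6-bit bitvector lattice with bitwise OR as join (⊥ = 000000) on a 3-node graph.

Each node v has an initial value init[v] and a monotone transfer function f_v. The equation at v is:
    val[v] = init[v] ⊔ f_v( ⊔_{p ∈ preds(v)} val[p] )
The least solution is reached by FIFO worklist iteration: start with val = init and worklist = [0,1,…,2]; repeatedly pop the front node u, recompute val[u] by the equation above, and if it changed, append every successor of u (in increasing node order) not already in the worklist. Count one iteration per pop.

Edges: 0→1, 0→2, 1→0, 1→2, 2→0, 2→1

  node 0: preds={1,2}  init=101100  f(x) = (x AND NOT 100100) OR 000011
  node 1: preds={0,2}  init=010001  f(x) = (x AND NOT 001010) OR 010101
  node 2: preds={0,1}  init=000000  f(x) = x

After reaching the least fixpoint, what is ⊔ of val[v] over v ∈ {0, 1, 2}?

111111

Iteration log — 5 steps:
  step 1. node 0  ⊔preds=010001  new=111111  old=101100  +wl: 
  step 2. node 1  ⊔preds=111111  new=110101  old=010001  +wl: 0
  step 3. node 2  ⊔preds=111111  new=111111  old=000000  +wl: 1
  step 4. node 0  ⊔preds=111111  new=111111  stable
  step 5. node 1  ⊔preds=111111  new=110101  stable

Least fixpoint reached:
  node 0: 111111
  node 1: 110101
  node 2: 111111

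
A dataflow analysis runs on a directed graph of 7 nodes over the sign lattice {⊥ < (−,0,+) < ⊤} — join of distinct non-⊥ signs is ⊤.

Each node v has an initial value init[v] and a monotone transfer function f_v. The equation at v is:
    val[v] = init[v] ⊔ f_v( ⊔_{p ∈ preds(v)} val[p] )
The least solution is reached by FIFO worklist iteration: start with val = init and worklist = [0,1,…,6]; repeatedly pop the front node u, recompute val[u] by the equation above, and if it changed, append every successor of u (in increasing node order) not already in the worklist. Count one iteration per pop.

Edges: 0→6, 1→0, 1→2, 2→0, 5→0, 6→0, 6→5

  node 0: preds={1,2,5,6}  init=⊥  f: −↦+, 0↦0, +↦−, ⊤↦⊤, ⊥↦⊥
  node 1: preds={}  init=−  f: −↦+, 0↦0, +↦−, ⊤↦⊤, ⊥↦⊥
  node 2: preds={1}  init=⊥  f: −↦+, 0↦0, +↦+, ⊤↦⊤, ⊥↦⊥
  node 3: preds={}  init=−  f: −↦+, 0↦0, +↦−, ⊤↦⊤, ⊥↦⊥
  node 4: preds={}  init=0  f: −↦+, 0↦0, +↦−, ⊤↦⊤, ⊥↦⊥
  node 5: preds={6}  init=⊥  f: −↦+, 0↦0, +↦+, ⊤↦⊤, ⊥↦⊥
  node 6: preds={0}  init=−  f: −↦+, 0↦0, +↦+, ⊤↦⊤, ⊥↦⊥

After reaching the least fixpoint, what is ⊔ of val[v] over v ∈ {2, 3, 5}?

Worklist (11 pops):
  #1 pop 0: in=− → + (was ⊥); enqueue []
  #2 pop 1: in=⊥ → − (no change)
  #3 pop 2: in=− → + (was ⊥); enqueue [0]
  #4 pop 3: in=⊥ → − (no change)
  #5 pop 4: in=⊥ → 0 (no change)
  #6 pop 5: in=− → + (was ⊥); enqueue []
  #7 pop 6: in=+ → ⊤ (was −); enqueue [5]
  #8 pop 0: in=⊤ → ⊤ (was +); enqueue [6]
  #9 pop 5: in=⊤ → ⊤ (was +); enqueue [0]
  #10 pop 6: in=⊤ → ⊤ (no change)
  #11 pop 0: in=⊤ → ⊤ (no change)

Fixpoint:
  val[0] = ⊤
  val[1] = −
  val[2] = +
  val[3] = −
  val[4] = 0
  val[5] = ⊤
  val[6] = ⊤

⊤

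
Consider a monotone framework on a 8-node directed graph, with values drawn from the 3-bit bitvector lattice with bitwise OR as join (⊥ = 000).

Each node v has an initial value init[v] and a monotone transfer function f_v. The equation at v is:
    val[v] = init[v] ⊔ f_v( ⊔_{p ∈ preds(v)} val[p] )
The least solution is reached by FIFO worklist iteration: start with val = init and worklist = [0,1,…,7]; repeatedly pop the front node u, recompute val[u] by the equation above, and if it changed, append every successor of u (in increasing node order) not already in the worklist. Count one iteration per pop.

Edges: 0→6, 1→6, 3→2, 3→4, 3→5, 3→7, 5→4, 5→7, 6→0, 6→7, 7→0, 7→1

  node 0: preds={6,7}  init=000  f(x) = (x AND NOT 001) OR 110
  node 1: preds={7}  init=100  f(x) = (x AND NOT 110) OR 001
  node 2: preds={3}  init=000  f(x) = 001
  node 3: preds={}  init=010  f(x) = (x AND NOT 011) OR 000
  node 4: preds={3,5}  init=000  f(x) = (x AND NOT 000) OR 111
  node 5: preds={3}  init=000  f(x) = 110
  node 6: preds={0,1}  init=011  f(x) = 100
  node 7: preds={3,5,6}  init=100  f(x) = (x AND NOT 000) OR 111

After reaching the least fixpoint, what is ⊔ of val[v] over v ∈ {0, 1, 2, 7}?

111

Trace (11 dequeues):
  [1] u=0 | in 111 | out 110 | prev 000 | push {}
  [2] u=1 | in 100 | out 101 | prev 100 | push {}
  [3] u=2 | in 010 | out 001 | prev 000 | push {}
  [4] u=3 | in 000 | out 010 | ==
  [5] u=4 | in 010 | out 111 | prev 000 | push {}
  [6] u=5 | in 010 | out 110 | prev 000 | push {4}
  [7] u=6 | in 111 | out 111 | prev 011 | push {0}
  [8] u=7 | in 111 | out 111 | prev 100 | push {1}
  [9] u=4 | in 110 | out 111 | ==
  [10] u=0 | in 111 | out 110 | ==
  [11] u=1 | in 111 | out 101 | ==

Converged values:
  [0] 110
  [1] 101
  [2] 001
  [3] 010
  [4] 111
  [5] 110
  [6] 111
  [7] 111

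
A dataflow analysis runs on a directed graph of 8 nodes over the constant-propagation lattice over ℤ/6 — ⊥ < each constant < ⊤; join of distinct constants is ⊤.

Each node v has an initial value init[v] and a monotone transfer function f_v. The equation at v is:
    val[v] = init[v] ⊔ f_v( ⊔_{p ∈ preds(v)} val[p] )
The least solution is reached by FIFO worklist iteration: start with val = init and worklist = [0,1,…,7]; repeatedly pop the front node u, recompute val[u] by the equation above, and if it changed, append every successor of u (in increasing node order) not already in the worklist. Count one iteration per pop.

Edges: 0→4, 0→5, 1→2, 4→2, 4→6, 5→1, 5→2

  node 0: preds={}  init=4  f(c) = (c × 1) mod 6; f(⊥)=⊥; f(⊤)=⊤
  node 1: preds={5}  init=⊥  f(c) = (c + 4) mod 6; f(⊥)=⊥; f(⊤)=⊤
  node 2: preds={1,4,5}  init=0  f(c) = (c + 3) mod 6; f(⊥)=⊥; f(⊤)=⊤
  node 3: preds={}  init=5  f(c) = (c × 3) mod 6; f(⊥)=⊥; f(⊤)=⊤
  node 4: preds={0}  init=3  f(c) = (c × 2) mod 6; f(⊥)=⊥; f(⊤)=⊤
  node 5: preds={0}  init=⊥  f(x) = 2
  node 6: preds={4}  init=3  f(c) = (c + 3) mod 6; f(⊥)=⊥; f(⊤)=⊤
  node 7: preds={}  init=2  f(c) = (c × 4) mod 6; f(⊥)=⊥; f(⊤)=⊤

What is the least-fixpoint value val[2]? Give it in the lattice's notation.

Iteration log — 11 steps:
  step 1. node 0  ⊔preds=⊥  new=4  stable
  step 2. node 1  ⊔preds=⊥  new=⊥  stable
  step 3. node 2  ⊔preds=3  new=0  stable
  step 4. node 3  ⊔preds=⊥  new=5  stable
  step 5. node 4  ⊔preds=4  new=⊤  old=3  +wl: 2
  step 6. node 5  ⊔preds=4  new=2  old=⊥  +wl: 1
  step 7. node 6  ⊔preds=⊤  new=⊤  old=3  +wl: 
  step 8. node 7  ⊔preds=⊥  new=2  stable
  step 9. node 2  ⊔preds=⊤  new=⊤  old=0  +wl: 
  step 10. node 1  ⊔preds=2  new=0  old=⊥  +wl: 2
  step 11. node 2  ⊔preds=⊤  new=⊤  stable

Least fixpoint reached:
  node 0: 4
  node 1: 0
  node 2: ⊤
  node 3: 5
  node 4: ⊤
  node 5: 2
  node 6: ⊤
  node 7: 2

⊤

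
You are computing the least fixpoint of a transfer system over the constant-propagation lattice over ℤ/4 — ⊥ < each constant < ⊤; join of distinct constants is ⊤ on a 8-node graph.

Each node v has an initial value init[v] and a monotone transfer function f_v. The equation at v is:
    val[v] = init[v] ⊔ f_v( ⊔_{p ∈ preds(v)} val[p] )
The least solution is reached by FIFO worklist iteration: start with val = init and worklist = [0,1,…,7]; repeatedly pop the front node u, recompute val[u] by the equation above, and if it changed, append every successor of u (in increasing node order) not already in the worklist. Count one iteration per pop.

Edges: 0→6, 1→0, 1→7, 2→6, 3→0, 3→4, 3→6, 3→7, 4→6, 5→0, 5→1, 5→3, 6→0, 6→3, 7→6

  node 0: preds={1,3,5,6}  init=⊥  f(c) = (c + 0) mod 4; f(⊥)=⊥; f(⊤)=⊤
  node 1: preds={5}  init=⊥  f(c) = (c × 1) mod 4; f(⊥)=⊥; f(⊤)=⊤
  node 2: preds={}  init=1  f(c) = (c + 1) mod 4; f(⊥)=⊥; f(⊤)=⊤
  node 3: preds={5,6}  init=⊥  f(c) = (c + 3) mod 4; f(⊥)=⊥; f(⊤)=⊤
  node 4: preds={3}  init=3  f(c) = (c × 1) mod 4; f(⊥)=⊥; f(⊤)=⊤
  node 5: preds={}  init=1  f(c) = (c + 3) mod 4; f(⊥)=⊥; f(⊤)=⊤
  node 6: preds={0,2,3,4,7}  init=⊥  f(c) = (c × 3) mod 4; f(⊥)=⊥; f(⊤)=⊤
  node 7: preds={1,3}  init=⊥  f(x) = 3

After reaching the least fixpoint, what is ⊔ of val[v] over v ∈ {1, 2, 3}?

Iteration log — 14 steps:
  step 1. node 0  ⊔preds=1  new=1  old=⊥  +wl: 
  step 2. node 1  ⊔preds=1  new=1  old=⊥  +wl: 0
  step 3. node 2  ⊔preds=⊥  new=1  stable
  step 4. node 3  ⊔preds=1  new=0  old=⊥  +wl: 
  step 5. node 4  ⊔preds=0  new=⊤  old=3  +wl: 
  step 6. node 5  ⊔preds=⊥  new=1  stable
  step 7. node 6  ⊔preds=⊤  new=⊤  old=⊥  +wl: 3
  step 8. node 7  ⊔preds=⊤  new=3  old=⊥  +wl: 6
  step 9. node 0  ⊔preds=⊤  new=⊤  old=1  +wl: 
  step 10. node 3  ⊔preds=⊤  new=⊤  old=0  +wl: 0,4,7
  step 11. node 6  ⊔preds=⊤  new=⊤  stable
  step 12. node 0  ⊔preds=⊤  new=⊤  stable
  step 13. node 4  ⊔preds=⊤  new=⊤  stable
  step 14. node 7  ⊔preds=⊤  new=3  stable

Least fixpoint reached:
  node 0: ⊤
  node 1: 1
  node 2: 1
  node 3: ⊤
  node 4: ⊤
  node 5: 1
  node 6: ⊤
  node 7: 3

⊤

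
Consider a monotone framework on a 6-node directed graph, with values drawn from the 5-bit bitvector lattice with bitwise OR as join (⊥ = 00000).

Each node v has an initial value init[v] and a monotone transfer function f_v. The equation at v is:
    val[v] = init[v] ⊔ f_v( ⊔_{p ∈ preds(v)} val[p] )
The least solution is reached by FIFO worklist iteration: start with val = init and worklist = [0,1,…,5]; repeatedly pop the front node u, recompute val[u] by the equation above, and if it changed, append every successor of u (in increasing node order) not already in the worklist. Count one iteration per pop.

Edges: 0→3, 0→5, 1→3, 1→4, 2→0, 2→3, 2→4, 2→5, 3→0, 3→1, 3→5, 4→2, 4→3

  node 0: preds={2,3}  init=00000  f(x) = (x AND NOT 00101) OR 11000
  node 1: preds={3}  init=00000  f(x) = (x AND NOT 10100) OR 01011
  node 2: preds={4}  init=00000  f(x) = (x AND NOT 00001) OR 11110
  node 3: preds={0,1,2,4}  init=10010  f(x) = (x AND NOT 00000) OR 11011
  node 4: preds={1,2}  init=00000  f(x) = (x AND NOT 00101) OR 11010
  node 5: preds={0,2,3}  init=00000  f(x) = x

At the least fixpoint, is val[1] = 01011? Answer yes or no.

yes

Iteration log — 10 steps:
  step 1. node 0  ⊔preds=10010  new=11010  old=00000  +wl: 
  step 2. node 1  ⊔preds=10010  new=01011  old=00000  +wl: 
  step 3. node 2  ⊔preds=00000  new=11110  old=00000  +wl: 0
  step 4. node 3  ⊔preds=11111  new=11111  old=10010  +wl: 1
  step 5. node 4  ⊔preds=11111  new=11010  old=00000  +wl: 2,3
  step 6. node 5  ⊔preds=11111  new=11111  old=00000  +wl: 
  step 7. node 0  ⊔preds=11111  new=11010  stable
  step 8. node 1  ⊔preds=11111  new=01011  stable
  step 9. node 2  ⊔preds=11010  new=11110  stable
  step 10. node 3  ⊔preds=11111  new=11111  stable

Least fixpoint reached:
  node 0: 11010
  node 1: 01011
  node 2: 11110
  node 3: 11111
  node 4: 11010
  node 5: 11111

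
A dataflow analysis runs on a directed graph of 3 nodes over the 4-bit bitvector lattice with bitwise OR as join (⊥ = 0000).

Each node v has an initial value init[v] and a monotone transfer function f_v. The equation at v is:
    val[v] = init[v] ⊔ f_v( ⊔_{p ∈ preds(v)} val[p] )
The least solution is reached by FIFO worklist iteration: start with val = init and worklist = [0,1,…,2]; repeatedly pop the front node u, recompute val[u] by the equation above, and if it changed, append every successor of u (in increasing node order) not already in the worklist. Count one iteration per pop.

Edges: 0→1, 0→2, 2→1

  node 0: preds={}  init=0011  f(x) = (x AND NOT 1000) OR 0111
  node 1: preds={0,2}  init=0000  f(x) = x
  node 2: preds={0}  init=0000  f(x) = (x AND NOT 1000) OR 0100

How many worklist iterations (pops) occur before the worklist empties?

4

Trace (4 dequeues):
  [1] u=0 | in 0000 | out 0111 | prev 0011 | push {}
  [2] u=1 | in 0111 | out 0111 | prev 0000 | push {}
  [3] u=2 | in 0111 | out 0111 | prev 0000 | push {1}
  [4] u=1 | in 0111 | out 0111 | ==

Converged values:
  [0] 0111
  [1] 0111
  [2] 0111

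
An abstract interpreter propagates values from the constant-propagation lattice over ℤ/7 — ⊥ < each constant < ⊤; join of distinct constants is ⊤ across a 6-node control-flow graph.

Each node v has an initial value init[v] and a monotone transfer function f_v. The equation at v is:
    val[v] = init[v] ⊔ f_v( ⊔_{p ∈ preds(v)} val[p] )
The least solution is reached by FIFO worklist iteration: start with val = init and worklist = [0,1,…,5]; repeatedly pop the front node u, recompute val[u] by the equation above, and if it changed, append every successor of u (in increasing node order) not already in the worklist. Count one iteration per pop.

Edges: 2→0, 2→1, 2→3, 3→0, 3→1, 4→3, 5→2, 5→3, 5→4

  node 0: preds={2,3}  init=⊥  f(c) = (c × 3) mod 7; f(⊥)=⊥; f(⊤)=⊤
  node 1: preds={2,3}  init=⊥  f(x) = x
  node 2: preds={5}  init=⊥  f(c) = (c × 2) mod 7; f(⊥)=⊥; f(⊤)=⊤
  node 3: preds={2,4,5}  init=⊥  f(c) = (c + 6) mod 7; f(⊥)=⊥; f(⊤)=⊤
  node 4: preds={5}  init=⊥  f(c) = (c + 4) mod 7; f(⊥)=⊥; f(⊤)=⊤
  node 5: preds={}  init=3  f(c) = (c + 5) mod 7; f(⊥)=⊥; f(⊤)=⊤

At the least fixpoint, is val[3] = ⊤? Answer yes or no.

Trace (9 dequeues):
  [1] u=0 | in ⊥ | out ⊥ | ==
  [2] u=1 | in ⊥ | out ⊥ | ==
  [3] u=2 | in 3 | out 6 | prev ⊥ | push {0,1}
  [4] u=3 | in ⊤ | out ⊤ | prev ⊥ | push {}
  [5] u=4 | in 3 | out 0 | prev ⊥ | push {3}
  [6] u=5 | in ⊥ | out 3 | ==
  [7] u=0 | in ⊤ | out ⊤ | prev ⊥ | push {}
  [8] u=1 | in ⊤ | out ⊤ | prev ⊥ | push {}
  [9] u=3 | in ⊤ | out ⊤ | ==

Converged values:
  [0] ⊤
  [1] ⊤
  [2] 6
  [3] ⊤
  [4] 0
  [5] 3

yes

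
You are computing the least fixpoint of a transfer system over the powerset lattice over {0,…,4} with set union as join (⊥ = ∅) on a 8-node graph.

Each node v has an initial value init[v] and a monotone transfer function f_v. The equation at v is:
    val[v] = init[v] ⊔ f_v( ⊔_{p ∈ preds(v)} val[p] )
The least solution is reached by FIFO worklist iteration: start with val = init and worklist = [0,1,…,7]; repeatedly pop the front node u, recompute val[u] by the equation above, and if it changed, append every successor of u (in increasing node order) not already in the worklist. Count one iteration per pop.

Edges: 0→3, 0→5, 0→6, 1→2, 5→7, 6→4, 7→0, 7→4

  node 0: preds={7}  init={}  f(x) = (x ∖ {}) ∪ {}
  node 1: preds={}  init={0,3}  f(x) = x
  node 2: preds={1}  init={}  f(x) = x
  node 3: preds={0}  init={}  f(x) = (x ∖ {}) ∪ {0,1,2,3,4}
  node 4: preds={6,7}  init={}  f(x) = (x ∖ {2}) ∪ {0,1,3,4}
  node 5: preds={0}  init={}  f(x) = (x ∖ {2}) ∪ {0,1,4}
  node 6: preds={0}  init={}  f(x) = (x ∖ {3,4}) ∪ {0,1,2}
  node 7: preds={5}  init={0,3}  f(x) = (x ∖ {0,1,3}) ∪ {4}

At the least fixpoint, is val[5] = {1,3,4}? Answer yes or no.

Iteration log — 13 steps:
  step 1. node 0  ⊔preds={0,3}  new={0,3}  old={}  +wl: 
  step 2. node 1  ⊔preds={}  new={0,3}  stable
  step 3. node 2  ⊔preds={0,3}  new={0,3}  old={}  +wl: 
  step 4. node 3  ⊔preds={0,3}  new={0,1,2,3,4}  old={}  +wl: 
  step 5. node 4  ⊔preds={0,3}  new={0,1,3,4}  old={}  +wl: 
  step 6. node 5  ⊔preds={0,3}  new={0,1,3,4}  old={}  +wl: 
  step 7. node 6  ⊔preds={0,3}  new={0,1,2}  old={}  +wl: 4
  step 8. node 7  ⊔preds={0,1,3,4}  new={0,3,4}  old={0,3}  +wl: 0
  step 9. node 4  ⊔preds={0,1,2,3,4}  new={0,1,3,4}  stable
  step 10. node 0  ⊔preds={0,3,4}  new={0,3,4}  old={0,3}  +wl: 3,5,6
  step 11. node 3  ⊔preds={0,3,4}  new={0,1,2,3,4}  stable
  step 12. node 5  ⊔preds={0,3,4}  new={0,1,3,4}  stable
  step 13. node 6  ⊔preds={0,3,4}  new={0,1,2}  stable

Least fixpoint reached:
  node 0: {0,3,4}
  node 1: {0,3}
  node 2: {0,3}
  node 3: {0,1,2,3,4}
  node 4: {0,1,3,4}
  node 5: {0,1,3,4}
  node 6: {0,1,2}
  node 7: {0,3,4}

no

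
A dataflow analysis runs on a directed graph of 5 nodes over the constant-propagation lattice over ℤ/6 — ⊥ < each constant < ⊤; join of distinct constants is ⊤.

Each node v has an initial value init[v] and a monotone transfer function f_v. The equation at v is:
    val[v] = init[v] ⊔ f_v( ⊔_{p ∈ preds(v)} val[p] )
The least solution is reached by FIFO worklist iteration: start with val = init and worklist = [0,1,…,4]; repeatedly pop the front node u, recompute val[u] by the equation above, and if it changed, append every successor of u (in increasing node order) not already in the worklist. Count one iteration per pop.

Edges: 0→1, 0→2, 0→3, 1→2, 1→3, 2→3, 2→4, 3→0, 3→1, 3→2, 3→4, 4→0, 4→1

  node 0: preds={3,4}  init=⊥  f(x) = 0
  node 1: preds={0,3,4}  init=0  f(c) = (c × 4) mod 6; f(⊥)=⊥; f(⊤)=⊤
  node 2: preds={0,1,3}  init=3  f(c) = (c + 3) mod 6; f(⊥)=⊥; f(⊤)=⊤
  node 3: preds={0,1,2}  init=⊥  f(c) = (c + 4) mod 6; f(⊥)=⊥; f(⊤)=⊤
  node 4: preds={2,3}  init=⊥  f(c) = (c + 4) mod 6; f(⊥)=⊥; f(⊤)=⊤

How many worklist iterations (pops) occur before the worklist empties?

10

Iteration log — 10 steps:
  step 1. node 0  ⊔preds=⊥  new=0  old=⊥  +wl: 
  step 2. node 1  ⊔preds=0  new=0  stable
  step 3. node 2  ⊔preds=0  new=3  stable
  step 4. node 3  ⊔preds=⊤  new=⊤  old=⊥  +wl: 0,1,2
  step 5. node 4  ⊔preds=⊤  new=⊤  old=⊥  +wl: 
  step 6. node 0  ⊔preds=⊤  new=0  stable
  step 7. node 1  ⊔preds=⊤  new=⊤  old=0  +wl: 3
  step 8. node 2  ⊔preds=⊤  new=⊤  old=3  +wl: 4
  step 9. node 3  ⊔preds=⊤  new=⊤  stable
  step 10. node 4  ⊔preds=⊤  new=⊤  stable

Least fixpoint reached:
  node 0: 0
  node 1: ⊤
  node 2: ⊤
  node 3: ⊤
  node 4: ⊤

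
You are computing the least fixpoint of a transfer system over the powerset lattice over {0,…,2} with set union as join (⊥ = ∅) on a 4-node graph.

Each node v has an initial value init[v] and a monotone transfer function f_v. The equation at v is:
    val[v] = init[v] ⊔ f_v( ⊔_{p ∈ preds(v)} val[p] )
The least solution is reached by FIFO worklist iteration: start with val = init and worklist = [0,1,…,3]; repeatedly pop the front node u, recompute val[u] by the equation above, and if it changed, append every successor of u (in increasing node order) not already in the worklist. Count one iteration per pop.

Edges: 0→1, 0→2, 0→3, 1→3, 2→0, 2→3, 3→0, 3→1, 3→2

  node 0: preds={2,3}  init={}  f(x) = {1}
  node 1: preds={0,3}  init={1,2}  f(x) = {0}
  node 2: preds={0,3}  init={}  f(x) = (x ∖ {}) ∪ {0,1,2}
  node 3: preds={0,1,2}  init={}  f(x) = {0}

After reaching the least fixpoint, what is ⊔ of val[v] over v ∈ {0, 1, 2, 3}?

Iteration log — 7 steps:
  step 1. node 0  ⊔preds={}  new={1}  old={}  +wl: 
  step 2. node 1  ⊔preds={1}  new={0,1,2}  old={1,2}  +wl: 
  step 3. node 2  ⊔preds={1}  new={0,1,2}  old={}  +wl: 0
  step 4. node 3  ⊔preds={0,1,2}  new={0}  old={}  +wl: 1,2
  step 5. node 0  ⊔preds={0,1,2}  new={1}  stable
  step 6. node 1  ⊔preds={0,1}  new={0,1,2}  stable
  step 7. node 2  ⊔preds={0,1}  new={0,1,2}  stable

Least fixpoint reached:
  node 0: {1}
  node 1: {0,1,2}
  node 2: {0,1,2}
  node 3: {0}

{0,1,2}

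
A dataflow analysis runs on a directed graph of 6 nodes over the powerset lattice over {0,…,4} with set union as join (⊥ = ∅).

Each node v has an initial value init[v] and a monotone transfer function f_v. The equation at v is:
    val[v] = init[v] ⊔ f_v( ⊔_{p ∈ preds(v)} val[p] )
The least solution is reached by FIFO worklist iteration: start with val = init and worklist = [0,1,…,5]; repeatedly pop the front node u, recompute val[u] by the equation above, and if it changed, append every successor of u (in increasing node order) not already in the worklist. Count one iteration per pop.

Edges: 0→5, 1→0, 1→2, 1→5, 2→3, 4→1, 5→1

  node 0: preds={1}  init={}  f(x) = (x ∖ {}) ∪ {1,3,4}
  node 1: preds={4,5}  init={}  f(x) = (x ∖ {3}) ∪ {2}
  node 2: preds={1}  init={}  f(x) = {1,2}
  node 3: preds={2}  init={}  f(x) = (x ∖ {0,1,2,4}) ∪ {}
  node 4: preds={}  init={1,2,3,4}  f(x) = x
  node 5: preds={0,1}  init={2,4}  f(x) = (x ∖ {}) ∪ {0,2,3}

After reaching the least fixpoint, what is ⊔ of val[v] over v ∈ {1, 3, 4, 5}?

{0,1,2,3,4}

Trace (12 dequeues):
  [1] u=0 | in {} | out {1,3,4} | prev {} | push {}
  [2] u=1 | in {1,2,3,4} | out {1,2,4} | prev {} | push {0}
  [3] u=2 | in {1,2,4} | out {1,2} | prev {} | push {}
  [4] u=3 | in {1,2} | out {} | ==
  [5] u=4 | in {} | out {1,2,3,4} | ==
  [6] u=5 | in {1,2,3,4} | out {0,1,2,3,4} | prev {2,4} | push {1}
  [7] u=0 | in {1,2,4} | out {1,2,3,4} | prev {1,3,4} | push {5}
  [8] u=1 | in {0,1,2,3,4} | out {0,1,2,4} | prev {1,2,4} | push {0,2}
  [9] u=5 | in {0,1,2,3,4} | out {0,1,2,3,4} | ==
  [10] u=0 | in {0,1,2,4} | out {0,1,2,3,4} | prev {1,2,3,4} | push {5}
  [11] u=2 | in {0,1,2,4} | out {1,2} | ==
  [12] u=5 | in {0,1,2,3,4} | out {0,1,2,3,4} | ==

Converged values:
  [0] {0,1,2,3,4}
  [1] {0,1,2,4}
  [2] {1,2}
  [3] {}
  [4] {1,2,3,4}
  [5] {0,1,2,3,4}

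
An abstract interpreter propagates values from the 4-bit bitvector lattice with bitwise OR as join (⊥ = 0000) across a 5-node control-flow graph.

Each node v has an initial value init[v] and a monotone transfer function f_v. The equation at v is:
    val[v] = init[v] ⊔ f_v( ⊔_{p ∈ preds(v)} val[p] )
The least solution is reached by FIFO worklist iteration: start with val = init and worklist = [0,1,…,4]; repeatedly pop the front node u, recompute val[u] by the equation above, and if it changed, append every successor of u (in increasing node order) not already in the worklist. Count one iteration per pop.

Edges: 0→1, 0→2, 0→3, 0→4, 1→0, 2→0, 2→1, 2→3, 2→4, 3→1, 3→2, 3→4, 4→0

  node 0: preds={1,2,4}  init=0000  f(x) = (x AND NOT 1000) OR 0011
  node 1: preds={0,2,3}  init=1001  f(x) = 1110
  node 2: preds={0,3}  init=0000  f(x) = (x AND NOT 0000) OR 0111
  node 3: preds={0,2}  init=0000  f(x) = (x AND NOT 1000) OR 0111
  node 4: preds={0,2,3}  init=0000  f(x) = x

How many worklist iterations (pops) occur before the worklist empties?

Worklist (10 pops):
  #1 pop 0: in=1001 → 0011 (was 0000); enqueue []
  #2 pop 1: in=0011 → 1111 (was 1001); enqueue [0]
  #3 pop 2: in=0011 → 0111 (was 0000); enqueue [1]
  #4 pop 3: in=0111 → 0111 (was 0000); enqueue [2]
  #5 pop 4: in=0111 → 0111 (was 0000); enqueue []
  #6 pop 0: in=1111 → 0111 (was 0011); enqueue [3,4]
  #7 pop 1: in=0111 → 1111 (no change)
  #8 pop 2: in=0111 → 0111 (no change)
  #9 pop 3: in=0111 → 0111 (no change)
  #10 pop 4: in=0111 → 0111 (no change)

Fixpoint:
  val[0] = 0111
  val[1] = 1111
  val[2] = 0111
  val[3] = 0111
  val[4] = 0111

10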